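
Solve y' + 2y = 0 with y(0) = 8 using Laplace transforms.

L{y'} + 2L{y} = 0. sY - 8 + 2Y = 0. Y(s+2) = 8. Y = 8/(s+2)

Final answer: y(t) = 8e^(-2t)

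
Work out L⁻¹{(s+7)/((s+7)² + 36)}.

Using frequency shift: L⁻¹{(s-a)/((s-a)² + b²)} = e^(at)cos(bt). Here a=-7, b=6

Final answer: e^(-7t)·cos(6t)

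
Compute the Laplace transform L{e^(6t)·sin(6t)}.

L{e^(at)·sin(ωt)} = ω/((s-a)² + ω²), so L{e^(6t)·sin(6t)} = 6/((s-6)² + 36)

Final answer: 6/((s-6)² + 36)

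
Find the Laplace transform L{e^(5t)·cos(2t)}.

L{e^(at)·cos(ωt)} = (s-a)/((s-a)² + ω²), so L{e^(5t)·cos(2t)} = (s-5)/((s-5)² + 4)

Final answer: (s-5)/((s-5)² + 4)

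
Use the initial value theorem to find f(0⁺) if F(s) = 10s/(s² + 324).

f(0⁺) = lim_{s→∞} s·10s/(s² + 324) = lim_{s→∞} 10s²/(s² + 324) = 10

Final answer: 10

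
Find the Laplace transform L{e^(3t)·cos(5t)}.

L{e^(at)·cos(ωt)} = (s-a)/((s-a)² + ω²), so L{e^(3t)·cos(5t)} = (s-3)/((s-3)² + 25)

Final answer: (s-3)/((s-3)² + 25)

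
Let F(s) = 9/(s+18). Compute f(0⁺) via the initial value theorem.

f(0⁺) = lim_{s→∞} s·9/(s+18) = lim_{s→∞} 9s/(s+18) = 9

Final answer: 9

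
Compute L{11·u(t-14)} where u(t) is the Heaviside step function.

L{u(t-a)} = e^(-as)/s. Here a=14, so L{u(t-14)} = e^(-14s)/s, and L{11·u(t-14)} = 11·e^(-14s)/s

Final answer: 11·e^(-14s)/s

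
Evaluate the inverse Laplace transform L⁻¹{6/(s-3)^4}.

L⁻¹{n!/(s-a)^(n+1)} = t^n·e^(at), so L⁻¹{6/(s-3)^4} = t^3·e^(3t)

Final answer: t^3·e^(3t)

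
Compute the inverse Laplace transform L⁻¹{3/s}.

L⁻¹{c/s} = c, so L⁻¹{3/s} = 3

Final answer: 3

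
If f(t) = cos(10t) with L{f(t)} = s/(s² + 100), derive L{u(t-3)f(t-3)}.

Time shift theorem: L{u(t-a)f(t-a)} = e^(-as)F(s). Here a=3, F(s) = s/(s² + 100), so L{u(t-3)f(t-3)} = e^(-3s)·s/(s² + 100)

Final answer: e^(-3s)·s/(s² + 100)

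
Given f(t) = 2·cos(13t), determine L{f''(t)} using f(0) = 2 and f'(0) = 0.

F(s) = 2s/(s² + 169). L{f''(t)} = s²F(s) - sf(0) - f'(0) = 2s³/(s² + 169) - 2s = (2s³ - 2s(s² + 169))/(s² + 169) = -338s/(s² + 169)

Final answer: -338s/(s² + 169)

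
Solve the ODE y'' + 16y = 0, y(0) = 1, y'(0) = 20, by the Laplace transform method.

L{y''} + 16L{y} = 0. s²Y - s - 20 + 16Y = 0. Y(s² + 16) = s + 20. Y = (s + 20)/(s² + 16). Inverting: y(t) = cos(4t) + 5sin(4t)

Final answer: y(t) = cos(4t) + 5sin(4t)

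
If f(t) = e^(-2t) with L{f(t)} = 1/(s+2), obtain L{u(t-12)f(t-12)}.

Time shift theorem: L{u(t-a)f(t-a)} = e^(-as)F(s). Here a=12, F(s) = 1/(s+2), so L{u(t-12)f(t-12)} = e^(-12s)·1/(s+2)

Final answer: e^(-12s)·1/(s+2)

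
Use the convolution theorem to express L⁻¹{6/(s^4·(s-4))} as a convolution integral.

6/(s^4·(s-4)) = (6/s^4)·(1/(s-4)) = L{t^3}·L{e^(4t)}. So f(t) = t^3*e^(4t) = ∫₀ᵗ τ^3·e^(4(t-τ)) dτ

Final answer: ∫₀ᵗ τ^3·e^(4(t-τ)) dτ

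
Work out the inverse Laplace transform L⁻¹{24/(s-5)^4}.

L⁻¹{n!/(s-a)^(n+1)} = t^n·e^(at) with n=3, a=5. So L⁻¹{6/(s-5)^4} = t^3·e^(5t), and L⁻¹{24/(s-5)^4} = (24/6)·t^3·e^(5t) = 4·t^3·e^(5t)

Final answer: 4·t^3·e^(5t)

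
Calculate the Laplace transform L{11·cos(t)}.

L{cos(ωt)} = s/(s² + ω²), so L{cos(t)} = s/(s² + 1). Then L{11·cos(t)} = 11·s/(s² + 1) = 11s/(s² + 1)

Final answer: 11s/(s² + 1)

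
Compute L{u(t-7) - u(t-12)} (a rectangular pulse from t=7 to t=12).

L{u(t-a)} = e^(-as)/s. L{u(t-7) - u(t-12)} = (e^(-7s) - e^(-12s))/s

Final answer: (e^(-7s) - e^(-12s))/s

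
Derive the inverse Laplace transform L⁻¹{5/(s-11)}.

L⁻¹{1/(s-a)} = e^(at), so L⁻¹{1/(s-11)} = e^(11t), and L⁻¹{5/(s-11)} = 5·e^(11t)

Final answer: 5·e^(11t)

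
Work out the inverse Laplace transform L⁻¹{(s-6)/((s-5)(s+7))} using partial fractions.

Using partial fractions, f(t) = (-e^(5t) + 13e^(-7t))/12

Final answer: (-e^(5t) + 13e^(-7t))/12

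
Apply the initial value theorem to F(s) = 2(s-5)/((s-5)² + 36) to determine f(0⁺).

f(0⁺) = lim_{s→∞} sF(s) = lim_{s→∞} 2s(s-5)/((s-5)² + 36) = 2

Final answer: 2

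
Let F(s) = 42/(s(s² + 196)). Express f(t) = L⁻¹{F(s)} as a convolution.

42/(s(s² + 196)) = (1/s)·(42/(s² + 196)) = L{1}·L{3·sin(14t)}. So f(t) = 1*(3·sin(14t)) = ∫₀ᵗ 3·sin(14τ) dτ

Final answer: ∫₀ᵗ 3·sin(14τ) dτ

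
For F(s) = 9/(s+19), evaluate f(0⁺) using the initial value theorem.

f(0⁺) = lim_{s→∞} s·9/(s+19) = lim_{s→∞} 9s/(s+19) = 9

Final answer: 9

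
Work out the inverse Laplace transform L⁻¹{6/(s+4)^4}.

L⁻¹{n!/(s-a)^(n+1)} = t^n·e^(at), so L⁻¹{6/(s+4)^4} = t^3·e^(-4t)

Final answer: t^3·e^(-4t)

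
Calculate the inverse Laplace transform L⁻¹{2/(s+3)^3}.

L⁻¹{n!/(s-a)^(n+1)} = t^n·e^(at), so L⁻¹{2/(s+3)^3} = t^2·e^(-3t)

Final answer: t^2·e^(-3t)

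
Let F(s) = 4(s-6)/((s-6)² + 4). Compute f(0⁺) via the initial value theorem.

f(0⁺) = lim_{s→∞} sF(s) = lim_{s→∞} 4s(s-6)/((s-6)² + 4) = 4

Final answer: 4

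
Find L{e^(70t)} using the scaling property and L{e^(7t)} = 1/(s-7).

Using L{f(at)} = (1/a)F(s/a) with a=10 and f(t) = e^(7t): L{e^(70t)} = (1/10) · 1/((s/10)-7) = (1/10) · 10/(s-70) = 1/(s-70)

Final answer: 1/(s-70)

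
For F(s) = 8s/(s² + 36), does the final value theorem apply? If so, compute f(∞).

The final value theorem requires all poles of sF(s) in the left half-plane. sF(s) = 8s²/(s² + 36) has poles at s = ±6i (imaginary axis). Theorem does NOT apply (oscillatory system).

Final answer: Not applicable (oscillatory)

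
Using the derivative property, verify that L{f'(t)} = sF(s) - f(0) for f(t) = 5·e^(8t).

f'(t) = 40e^(8t). Direct: L{f'(t)} = 40/(s-8). Property: s·5/(s-8) - 5 = (5s - 5(s-8))/(s-8) = 40/(s-8). ✓

Final answer: 40/(s-8)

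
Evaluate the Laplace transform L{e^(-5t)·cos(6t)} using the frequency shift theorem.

Frequency shift: L{e^(at)f(t)} = F(s-a). L{e^(-5t)·cos(6t)} = (s+5)/((s+5)² + 36)

Final answer: (s+5)/((s+5)² + 36)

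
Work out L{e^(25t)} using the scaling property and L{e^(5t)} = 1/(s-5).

Using L{f(at)} = (1/a)F(s/a) with a=5 and f(t) = e^(5t): L{e^(25t)} = (1/5) · 1/((s/5)-5) = (1/5) · 5/(s-25) = 1/(s-25)

Final answer: 1/(s-25)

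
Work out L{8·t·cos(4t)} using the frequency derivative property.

L{cos(4t)} = s/(s² + 16). Derivative: d/ds[s/(s² + 16)] = [(s² + 16) - s·2s]/(s² + 16)² = (16 - s²)/(s² + 16)². So L{t·cos(4t)} = -F'(s) = (s² - 16)/(s² + 16)². Then L{8·t·cos(4t)} = 8·(s² - 16)/(s² + 16)²

Final answer: 8·(s² - 16)/(s² + 16)²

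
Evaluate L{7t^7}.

L{t^n} = n!/s^(n+1). So L{7t^7} = 7·7!/s^8 = 35280/s^8

Final answer: 35280/s^8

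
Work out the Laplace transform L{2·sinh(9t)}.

L{sinh(ωt)} = ω/(s² - ω²), so L{sinh(9t)} = 9/(s² - 81). Then L{2·sinh(9t)} = 2·9/(s² - 81) = 18/(s² - 81)

Final answer: 18/(s² - 81)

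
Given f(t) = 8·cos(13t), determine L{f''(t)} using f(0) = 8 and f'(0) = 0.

F(s) = 8s/(s² + 169). L{f''(t)} = s²F(s) - sf(0) - f'(0) = 8s³/(s² + 169) - 8s = (8s³ - 8s(s² + 169))/(s² + 169) = -1352s/(s² + 169)

Final answer: -1352s/(s² + 169)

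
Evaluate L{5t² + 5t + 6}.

L{5t² + 5t + 6} = 5·2/s³ + 5/s² + 6/s = 10/s³ + 5/s² + 6/s

Final answer: 10/s³ + 5/s² + 6/s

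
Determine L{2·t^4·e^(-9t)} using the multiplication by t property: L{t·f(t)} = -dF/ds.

Using L{t^n·e^(at)} = n!/(s-a)^(n+1), L{t^4·e^(-9t)} = 24/(s+9)^5, so L{2·t^4·e^(-9t)} = 2·24/(s+9)^5 = 48/(s+9)^5

Final answer: 48/(s+9)^5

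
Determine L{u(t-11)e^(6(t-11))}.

u(t-a)f(t-a) with f(t)=e^(6t). L{e^(6t)} = 1/(s-6). By time shift: e^(-11s)/(s-6)

Final answer: e^(-11s)/(s-6)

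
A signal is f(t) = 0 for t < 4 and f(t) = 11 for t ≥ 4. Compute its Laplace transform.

f(t) = 11·u(t-4). L{u(t-4)} = e^(-4s)/s, so L{f(t)} = 11·e^(-4s)/s

Final answer: 11·e^(-4s)/s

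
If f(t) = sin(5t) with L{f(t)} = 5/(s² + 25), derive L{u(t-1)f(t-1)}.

Time shift theorem: L{u(t-a)f(t-a)} = e^(-as)F(s). Here a=1, F(s) = 5/(s² + 25), so L{u(t-1)f(t-1)} = e^(-s)·5/(s² + 25)

Final answer: e^(-s)·5/(s² + 25)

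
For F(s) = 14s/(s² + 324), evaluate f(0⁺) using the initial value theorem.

f(0⁺) = lim_{s→∞} s·14s/(s² + 324) = lim_{s→∞} 14s²/(s² + 324) = 14

Final answer: 14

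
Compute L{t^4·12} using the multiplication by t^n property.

L{12} = 12/s. d^1/ds^1[1/s] = -1/s². d^2/ds^2[1/s] = 2/s^3. d^3/ds^3[1/s] = -6/s^4. d^4/ds^4[1/s] = 24/s^5. So L{t^4} = (-1)^{4}·24/s^5 = 24/s^5. Then L{t^4·12} = 12·24/s^5 = 288/s^5

Final answer: 288/s^5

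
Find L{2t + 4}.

L{2t + 4} = 2·L{t} + 4·L{1} = 2/s² + 4/s

Final answer: 2/s² + 4/s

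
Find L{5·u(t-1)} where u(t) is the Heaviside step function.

L{u(t-a)} = e^(-as)/s. Here a=1, so L{u(t-1)} = e^(-s)/s, and L{5·u(t-1)} = 5·e^(-s)/s

Final answer: 5·e^(-s)/s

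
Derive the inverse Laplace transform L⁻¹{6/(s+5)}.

L⁻¹{1/(s-a)} = e^(at), so L⁻¹{1/(s+5)} = e^(-5t), and L⁻¹{6/(s+5)} = 6·e^(-5t)

Final answer: 6·e^(-5t)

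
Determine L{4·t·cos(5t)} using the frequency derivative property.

L{cos(5t)} = s/(s² + 25). Derivative: d/ds[s/(s² + 25)] = [(s² + 25) - s·2s]/(s² + 25)² = (25 - s²)/(s² + 25)². So L{t·cos(5t)} = -F'(s) = (s² - 25)/(s² + 25)². Then L{4·t·cos(5t)} = 4·(s² - 25)/(s² + 25)²

Final answer: 4·(s² - 25)/(s² + 25)²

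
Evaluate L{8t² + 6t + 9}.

L{8t² + 6t + 9} = 8·2/s³ + 6/s² + 9/s = 16/s³ + 6/s² + 9/s

Final answer: 16/s³ + 6/s² + 9/s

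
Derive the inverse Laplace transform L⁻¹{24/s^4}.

L⁻¹{n!/s^(n+1)} = t^n with n=3. So L⁻¹{6/s^4} = t^3, and L⁻¹{24/s^4} = (24/6)·t^3 = 4·t^3

Final answer: 4·t^3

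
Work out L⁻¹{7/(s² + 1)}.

This is the form c·a/(s² + a²) with a = 1, c = 7. L⁻¹ = 7·sin(t)

Final answer: 7·sin(t)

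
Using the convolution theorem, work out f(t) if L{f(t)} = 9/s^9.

9/s^9 = (9/s)·(1/s^8) = L{9}·L{t^7/5040}. By convolution, f(t) = 9*t^7/5040 = ∫₀ᵗ 9·τ^7/5040 dτ = 9·t^8/40320

Final answer: 9·t^8/40320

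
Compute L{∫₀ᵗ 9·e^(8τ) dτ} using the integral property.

L{∫₀ᵗ f(τ)dτ} = F(s)/s with F(s) = 9/(s-8), so L{∫₀ᵗ 9·e^(8τ) dτ} = 9/(s(s-8))

Final answer: 9/(s(s-8))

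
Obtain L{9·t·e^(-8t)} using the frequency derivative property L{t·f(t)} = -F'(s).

L{e^(-8t)} = 1/(s+8). By frequency derivative: L{t·e^(-8t)} = -d/ds[1/(s+8)] = -(-1)/(s+8)² = 1/(s+8)². Then L{9·t·e^(-8t)} = 9·1/(s+8)² = 9/(s+8)²

Final answer: 9/(s+8)²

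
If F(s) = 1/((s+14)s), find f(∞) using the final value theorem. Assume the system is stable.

f(∞) = lim_{s→0} sF(s) = lim_{s→0} 1/(s+14) = 1/14

Final answer: 1/14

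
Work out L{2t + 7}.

L{2t + 7} = 2·L{t} + 7·L{1} = 2/s² + 7/s

Final answer: 2/s² + 7/s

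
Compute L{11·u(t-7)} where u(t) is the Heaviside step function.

L{u(t-a)} = e^(-as)/s. Here a=7, so L{u(t-7)} = e^(-7s)/s, and L{11·u(t-7)} = 11·e^(-7s)/s

Final answer: 11·e^(-7s)/s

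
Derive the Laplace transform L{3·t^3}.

L{t^n} = n!/s^(n+1), so L{t^3} = 6/s^4. Then L{3·t^3} = 3·6/s^4 = 18/s^4

Final answer: 18/s^4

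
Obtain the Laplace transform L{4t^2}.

L{4t^2} = 4 · L{t^2} = 4 · 2/s^3 = 8/s^3

Final answer: 8/s^3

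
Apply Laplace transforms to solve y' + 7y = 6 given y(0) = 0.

sY + 7Y = 6/s. Y = 6/(s(s+7)). Partial fractions: Y = 6/7/s - 6/7/(s+7)

Final answer: y(t) = 6/7(1 - e^(-7t))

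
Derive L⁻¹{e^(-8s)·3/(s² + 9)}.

L⁻¹{3/(s² + 9)} = sin(3t). By the time shift theorem, L⁻¹{e^(-as)F(s)} = u(t-a)f(t-a) with a=8, so L⁻¹{e^(-8s)·3/(s² + 9)} = u(t-8)·sin(3(t-8))

Final answer: u(t-8)·sin(3(t-8))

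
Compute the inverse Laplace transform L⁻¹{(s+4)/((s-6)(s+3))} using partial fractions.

Using partial fractions, f(t) = (10e^(6t) - e^(-3t))/9

Final answer: (10e^(6t) - e^(-3t))/9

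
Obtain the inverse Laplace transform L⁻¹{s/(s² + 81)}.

L⁻¹{s/(s² + 81)} = cos(9t)

Final answer: cos(9t)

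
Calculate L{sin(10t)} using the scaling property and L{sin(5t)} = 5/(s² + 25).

Using L{f(at)} = (1/a)F(s/a) with a=2: L{sin(10t)} = (1/2) · 5/((s/2)² + 25) = (1/2) · 5·4/(s² + 100) = 10/(s² + 100)

Final answer: 10/(s² + 100)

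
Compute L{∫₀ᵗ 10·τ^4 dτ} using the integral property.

L{∫₀ᵗ f(τ)dτ} = F(s)/s with f(t) = 10t^4. F(s) = 240/s^5, so L{∫₀ᵗ 10·τ^4 dτ} = (240/s^5)/s = 240/s^6. (Check: ∫₀ᵗ 10·τ^4 dτ = 10t^5/5.)

Final answer: 240/s^6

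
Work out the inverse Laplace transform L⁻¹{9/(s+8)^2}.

L⁻¹{n!/(s-a)^(n+1)} = t^n·e^(at) with n=1, a=-8. So L⁻¹{1/(s+8)^2} = t·e^(-8t), and L⁻¹{9/(s+8)^2} = (9/1)·t·e^(-8t) = 9·t·e^(-8t)

Final answer: 9·t·e^(-8t)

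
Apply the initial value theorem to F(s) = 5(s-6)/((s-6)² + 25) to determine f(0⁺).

f(0⁺) = lim_{s→∞} sF(s) = lim_{s→∞} 5s(s-6)/((s-6)² + 25) = 5

Final answer: 5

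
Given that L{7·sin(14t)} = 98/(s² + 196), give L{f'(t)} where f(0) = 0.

L{f'(t)} = s·F(s) - f(0) = s·98/(s² + 196) - 0 = 98s/(s² + 196)

Final answer: 98s/(s² + 196)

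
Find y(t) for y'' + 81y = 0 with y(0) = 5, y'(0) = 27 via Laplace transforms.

L{y''} + 81L{y} = 0. s²Y - 5s - 27 + 81Y = 0. Y(s² + 81) = 5s + 27. Y = (5s + 27)/(s² + 81). Inverting: y(t) = 5cos(9t) + 3sin(9t)

Final answer: y(t) = 5cos(9t) + 3sin(9t)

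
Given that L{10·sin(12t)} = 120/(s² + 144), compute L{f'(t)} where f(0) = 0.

L{f'(t)} = s·F(s) - f(0) = s·120/(s² + 144) - 0 = 120s/(s² + 144)

Final answer: 120s/(s² + 144)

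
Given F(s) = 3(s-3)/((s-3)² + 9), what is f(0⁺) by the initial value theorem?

f(0⁺) = lim_{s→∞} sF(s) = lim_{s→∞} 3s(s-3)/((s-3)² + 9) = 3

Final answer: 3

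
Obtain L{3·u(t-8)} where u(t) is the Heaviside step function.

L{u(t-a)} = e^(-as)/s. Here a=8, so L{u(t-8)} = e^(-8s)/s, and L{3·u(t-8)} = 3·e^(-8s)/s

Final answer: 3·e^(-8s)/s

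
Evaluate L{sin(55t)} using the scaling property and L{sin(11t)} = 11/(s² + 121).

Using L{f(at)} = (1/a)F(s/a) with a=5: L{sin(55t)} = (1/5) · 11/((s/5)² + 121) = (1/5) · 11·25/(s² + 3025) = 55/(s² + 3025)

Final answer: 55/(s² + 3025)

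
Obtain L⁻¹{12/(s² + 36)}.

This is the form c·a/(s² + a²) with a = 6, c = 2. L⁻¹ = 2·sin(6t)

Final answer: 2·sin(6t)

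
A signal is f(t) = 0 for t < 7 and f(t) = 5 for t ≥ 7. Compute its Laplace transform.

f(t) = 5·u(t-7). L{u(t-7)} = e^(-7s)/s, so L{f(t)} = 5·e^(-7s)/s

Final answer: 5·e^(-7s)/s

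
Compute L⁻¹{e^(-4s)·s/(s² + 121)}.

L⁻¹{s/(s² + 121)} = cos(11t). By the time shift theorem, L⁻¹{e^(-as)F(s)} = u(t-a)f(t-a) with a=4, so L⁻¹{e^(-4s)·s/(s² + 121)} = u(t-4)·cos(11(t-4))

Final answer: u(t-4)·cos(11(t-4))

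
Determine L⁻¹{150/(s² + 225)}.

This is the form c·a/(s² + a²) with a = 15, c = 10. L⁻¹ = 10·sin(15t)

Final answer: 10·sin(15t)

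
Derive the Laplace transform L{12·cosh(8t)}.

L{cosh(ωt)} = s/(s² - ω²), so L{cosh(8t)} = s/(s² - 64). Then L{12·cosh(8t)} = 12·s/(s² - 64) = 12s/(s² - 64)

Final answer: 12s/(s² - 64)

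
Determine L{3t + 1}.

L{3t + 1} = 3·L{t} + L{1} = 3/s² + 1/s

Final answer: 3/s² + 1/s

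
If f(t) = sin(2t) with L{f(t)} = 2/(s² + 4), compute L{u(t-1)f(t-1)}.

Time shift theorem: L{u(t-a)f(t-a)} = e^(-as)F(s). Here a=1, F(s) = 2/(s² + 4), so L{u(t-1)f(t-1)} = e^(-s)·2/(s² + 4)

Final answer: e^(-s)·2/(s² + 4)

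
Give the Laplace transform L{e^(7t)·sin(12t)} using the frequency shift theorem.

Frequency shift: L{e^(at)f(t)} = F(s-a). L{e^(7t)·sin(12t)} = 12/((s-7)² + 144)

Final answer: 12/((s-7)² + 144)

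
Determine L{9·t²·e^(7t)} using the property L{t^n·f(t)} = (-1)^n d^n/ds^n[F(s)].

L{e^(7t)} = 1/(s-7). d/ds[1/(s-7)] = -1/(s-7)². d²/ds²[1/(s-7)] = 2/(s-7)³. So L{t²·e^(7t)} = (-1)² · 2/(s-7)³ = 2/(s-7)³. Then L{9·t²·e^(7t)} = 9·2/(s-7)³ = 18/(s-7)³

Final answer: 18/(s-7)³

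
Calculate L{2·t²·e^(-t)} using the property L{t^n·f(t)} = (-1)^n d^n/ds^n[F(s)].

L{e^(-t)} = 1/(s+1). d/ds[1/(s+1)] = -1/(s+1)². d²/ds²[1/(s+1)] = 2/(s+1)³. So L{t²·e^(-t)} = (-1)² · 2/(s+1)³ = 2/(s+1)³. Then L{2·t²·e^(-t)} = 2·2/(s+1)³ = 4/(s+1)³

Final answer: 4/(s+1)³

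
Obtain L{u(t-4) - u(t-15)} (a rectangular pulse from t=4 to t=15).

L{u(t-a)} = e^(-as)/s. L{u(t-4) - u(t-15)} = (e^(-4s) - e^(-15s))/s

Final answer: (e^(-4s) - e^(-15s))/s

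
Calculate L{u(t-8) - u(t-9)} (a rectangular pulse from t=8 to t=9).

L{u(t-a)} = e^(-as)/s. L{u(t-8) - u(t-9)} = (e^(-8s) - e^(-9s))/s

Final answer: (e^(-8s) - e^(-9s))/s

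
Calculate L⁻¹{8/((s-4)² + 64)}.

Form: b/((s-a)² + b²) → e^(at)sin(bt). With a=4, b=8

Final answer: e^(4t)·sin(8t)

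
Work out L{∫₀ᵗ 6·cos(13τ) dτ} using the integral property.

L{∫₀ᵗ f(τ)dτ} = F(s)/s with F(s) = 6s/(s² + 169), so the result is (6s/(s² + 169))/s = 6/(s² + 169)

Final answer: 6/(s² + 169)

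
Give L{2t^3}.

L{t^n} = n!/s^(n+1). So L{2t^3} = 2·3!/s^4 = 12/s^4

Final answer: 12/s^4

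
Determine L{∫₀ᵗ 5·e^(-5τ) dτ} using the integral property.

L{∫₀ᵗ f(τ)dτ} = F(s)/s with F(s) = 5/(s+5), so L{∫₀ᵗ 5·e^(-5τ) dτ} = 5/(s(s+5))

Final answer: 5/(s(s+5))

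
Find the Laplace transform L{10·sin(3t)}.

L{sin(ωt)} = ω/(s² + ω²), so L{sin(3t)} = 3/(s² + 9). Then L{10·sin(3t)} = 10·3/(s² + 9) = 30/(s² + 9)

Final answer: 30/(s² + 9)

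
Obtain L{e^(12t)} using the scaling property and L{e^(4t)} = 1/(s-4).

Using L{f(at)} = (1/a)F(s/a) with a=3 and f(t) = e^(4t): L{e^(12t)} = (1/3) · 1/((s/3)-4) = (1/3) · 3/(s-12) = 1/(s-12)

Final answer: 1/(s-12)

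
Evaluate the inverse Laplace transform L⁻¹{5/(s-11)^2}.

L⁻¹{n!/(s-a)^(n+1)} = t^n·e^(at) with n=1, a=11. So L⁻¹{1/(s-11)^2} = t·e^(11t), and L⁻¹{5/(s-11)^2} = (5/1)·t·e^(11t) = 5·t·e^(11t)

Final answer: 5·t·e^(11t)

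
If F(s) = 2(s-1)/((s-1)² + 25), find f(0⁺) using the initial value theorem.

f(0⁺) = lim_{s→∞} sF(s) = lim_{s→∞} 2s(s-1)/((s-1)² + 25) = 2

Final answer: 2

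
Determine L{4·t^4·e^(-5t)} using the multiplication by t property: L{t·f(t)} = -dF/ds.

Using L{t^n·e^(at)} = n!/(s-a)^(n+1), L{t^4·e^(-5t)} = 24/(s+5)^5, so L{4·t^4·e^(-5t)} = 4·24/(s+5)^5 = 96/(s+5)^5

Final answer: 96/(s+5)^5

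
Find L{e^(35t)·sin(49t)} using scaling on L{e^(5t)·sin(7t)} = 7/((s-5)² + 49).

Scaling with a=7: L{e^(35t)·sin(49t)} = (1/7) · 7/((s/7-5)² + 49). Simplifying: 49/((s-35)² + 2401)

Final answer: 49/((s-35)² + 2401)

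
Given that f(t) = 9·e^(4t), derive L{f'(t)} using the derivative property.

f(0) = 9, F(s) = 9/(s-4). L{f'(t)} = s·F(s) - f(0) = 9s/(s-4) - 9 = (9s - 9(s-4))/(s-4) = 36/(s-4)

Final answer: 36/(s-4)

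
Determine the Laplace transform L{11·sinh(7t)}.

L{sinh(ωt)} = ω/(s² - ω²), so L{sinh(7t)} = 7/(s² - 49). Then L{11·sinh(7t)} = 11·7/(s² - 49) = 77/(s² - 49)

Final answer: 77/(s² - 49)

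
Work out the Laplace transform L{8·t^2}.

L{t^n} = n!/s^(n+1), so L{t^2} = 2/s^3. Then L{8·t^2} = 8·2/s^3 = 16/s^3

Final answer: 16/s^3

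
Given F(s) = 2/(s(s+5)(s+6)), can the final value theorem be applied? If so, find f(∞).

Poles of sF(s) = 2/((s+5)(s+6)) are at s = -5 and s = -6, both in the left half-plane. Theorem applies. f(∞) = lim_{s→0} sF(s) = 2/(5·6) = 1/15

Final answer: 1/15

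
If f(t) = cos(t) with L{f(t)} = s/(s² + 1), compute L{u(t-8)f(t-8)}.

Time shift theorem: L{u(t-a)f(t-a)} = e^(-as)F(s). Here a=8, F(s) = s/(s² + 1), so L{u(t-8)f(t-8)} = e^(-8s)·s/(s² + 1)

Final answer: e^(-8s)·s/(s² + 1)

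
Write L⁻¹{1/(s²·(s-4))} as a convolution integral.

1/(s²·(s-4)) = (1/s^2)·(1/(s-4)) = L{t}·L{e^(4t)}. So f(t) = t*e^(4t) = ∫₀ᵗ τ·e^(4(t-τ)) dτ

Final answer: ∫₀ᵗ τ·e^(4(t-τ)) dτ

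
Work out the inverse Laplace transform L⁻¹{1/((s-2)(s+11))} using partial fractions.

Decompose: A/(s-2) + B/(s+11). A = 1/13, B = -1/13. f(t) = (e^(2t) - e^(-11t))/13

Final answer: (e^(2t) - e^(-11t))/13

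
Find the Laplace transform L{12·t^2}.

L{t^n} = n!/s^(n+1), so L{t^2} = 2/s^3. Then L{12·t^2} = 12·2/s^3 = 24/s^3

Final answer: 24/s^3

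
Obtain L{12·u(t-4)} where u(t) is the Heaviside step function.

L{u(t-a)} = e^(-as)/s. Here a=4, so L{u(t-4)} = e^(-4s)/s, and L{12·u(t-4)} = 12·e^(-4s)/s

Final answer: 12·e^(-4s)/s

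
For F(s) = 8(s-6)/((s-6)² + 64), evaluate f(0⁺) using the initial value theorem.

f(0⁺) = lim_{s→∞} sF(s) = lim_{s→∞} 8s(s-6)/((s-6)² + 64) = 8

Final answer: 8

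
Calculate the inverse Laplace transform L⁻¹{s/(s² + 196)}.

L⁻¹{s/(s² + 196)} = cos(14t)

Final answer: cos(14t)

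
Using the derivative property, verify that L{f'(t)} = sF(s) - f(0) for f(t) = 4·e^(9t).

f'(t) = 36e^(9t). Direct: L{f'(t)} = 36/(s-9). Property: s·4/(s-9) - 4 = (4s - 4(s-9))/(s-9) = 36/(s-9). ✓

Final answer: 36/(s-9)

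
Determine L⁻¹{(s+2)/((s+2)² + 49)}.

Using frequency shift: L⁻¹{(s-a)/((s-a)² + b²)} = e^(at)cos(bt). Here a=-2, b=7

Final answer: e^(-2t)·cos(7t)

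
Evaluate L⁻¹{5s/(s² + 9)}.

This is the form c·s/(s² + a²) with a = 3, c = 5. L⁻¹ = 5·cos(3t)

Final answer: 5·cos(3t)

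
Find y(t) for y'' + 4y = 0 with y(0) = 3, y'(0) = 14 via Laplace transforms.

L{y''} + 4L{y} = 0. s²Y - 3s - 14 + 4Y = 0. Y(s² + 4) = 3s + 14. Y = (3s + 14)/(s² + 4). Inverting: y(t) = 3cos(2t) + 7sin(2t)

Final answer: y(t) = 3cos(2t) + 7sin(2t)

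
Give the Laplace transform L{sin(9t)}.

L{sin(ωt)} = ω/(s² + ω²), so L{sin(9t)} = 9/(s² + 81)

Final answer: 9/(s² + 81)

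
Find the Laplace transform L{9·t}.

L{t^n} = n!/s^(n+1), so L{t} = 1/s^2. Then L{9·t} = 9·1/s^2 = 9/s^2

Final answer: 9/s^2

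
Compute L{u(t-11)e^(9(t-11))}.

u(t-a)f(t-a) with f(t)=e^(9t). L{e^(9t)} = 1/(s-9). By time shift: e^(-11s)/(s-9)

Final answer: e^(-11s)/(s-9)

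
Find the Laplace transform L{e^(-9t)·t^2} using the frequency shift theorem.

L{e^(at)·t^n} = n!/(s-a)^(n+1), so L{e^(-9t)·t^2} = 2/(s+9)^3

Final answer: 2/(s+9)^3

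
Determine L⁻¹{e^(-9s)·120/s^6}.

L⁻¹{120/s^6} = t^5. By the time shift theorem, L⁻¹{e^(-as)F(s)} = u(t-a)f(t-a) with a=9, so L⁻¹{e^(-9s)·120/s^6} = u(t-9)·(t-9)^5

Final answer: u(t-9)·(t-9)^5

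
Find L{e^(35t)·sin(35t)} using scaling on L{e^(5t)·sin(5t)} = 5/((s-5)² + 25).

Scaling with a=7: L{e^(35t)·sin(35t)} = (1/7) · 5/((s/7-5)² + 25). Simplifying: 35/((s-35)² + 1225)

Final answer: 35/((s-35)² + 1225)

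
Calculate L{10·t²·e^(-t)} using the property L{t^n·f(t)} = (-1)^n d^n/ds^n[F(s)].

L{e^(-t)} = 1/(s+1). d/ds[1/(s+1)] = -1/(s+1)². d²/ds²[1/(s+1)] = 2/(s+1)³. So L{t²·e^(-t)} = (-1)² · 2/(s+1)³ = 2/(s+1)³. Then L{10·t²·e^(-t)} = 10·2/(s+1)³ = 20/(s+1)³

Final answer: 20/(s+1)³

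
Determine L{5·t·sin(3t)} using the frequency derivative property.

L{sin(3t)} = 3/(s² + 9). By L{t·f(t)} = -F'(s): -d/ds[3/(s² + 9)] = -(3)·(-2s)/(s² + 9)² = 6s/(s² + 9)². Then L{5·t·sin(3t)} = 5·6s/(s² + 9)² = 30s/(s² + 9)²

Final answer: 30s/(s² + 9)²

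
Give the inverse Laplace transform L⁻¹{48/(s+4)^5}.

L⁻¹{n!/(s-a)^(n+1)} = t^n·e^(at) with n=4, a=-4. So L⁻¹{24/(s+4)^5} = t^4·e^(-4t), and L⁻¹{48/(s+4)^5} = (48/24)·t^4·e^(-4t) = 2·t^4·e^(-4t)

Final answer: 2·t^4·e^(-4t)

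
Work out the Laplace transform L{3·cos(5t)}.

L{cos(ωt)} = s/(s² + ω²), so L{cos(5t)} = s/(s² + 25). Then L{3·cos(5t)} = 3·s/(s² + 25) = 3s/(s² + 25)

Final answer: 3s/(s² + 25)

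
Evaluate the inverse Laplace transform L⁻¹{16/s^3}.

L⁻¹{n!/s^(n+1)} = t^n with n=2. So L⁻¹{2/s^3} = t^2, and L⁻¹{16/s^3} = (16/2)·t^2 = 8·t^2

Final answer: 8·t^2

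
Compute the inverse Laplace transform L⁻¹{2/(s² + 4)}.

L⁻¹{2/(s² + 4)} = sin(2t)

Final answer: sin(2t)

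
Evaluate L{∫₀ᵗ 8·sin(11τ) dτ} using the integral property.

L{∫₀ᵗ f(τ)dτ} = F(s)/s with F(s) = 88/(s² + 121), so the result is (88/(s² + 121))/s = 88/(s(s² + 121))

Final answer: 88/(s(s² + 121))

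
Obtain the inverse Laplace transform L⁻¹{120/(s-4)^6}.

L⁻¹{n!/(s-a)^(n+1)} = t^n·e^(at), so L⁻¹{120/(s-4)^6} = t^5·e^(4t)

Final answer: t^5·e^(4t)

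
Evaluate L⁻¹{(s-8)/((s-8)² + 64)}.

Using frequency shift: L⁻¹{(s-a)/((s-a)² + b²)} = e^(at)cos(bt). Here a=8, b=8

Final answer: e^(8t)·cos(8t)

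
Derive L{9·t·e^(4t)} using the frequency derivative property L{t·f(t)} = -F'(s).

L{e^(4t)} = 1/(s-4). By frequency derivative: L{t·e^(4t)} = -d/ds[1/(s-4)] = -(-1)/(s-4)² = 1/(s-4)². Then L{9·t·e^(4t)} = 9·1/(s-4)² = 9/(s-4)²

Final answer: 9/(s-4)²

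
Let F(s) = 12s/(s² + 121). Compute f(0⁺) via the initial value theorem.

f(0⁺) = lim_{s→∞} s·12s/(s² + 121) = lim_{s→∞} 12s²/(s² + 121) = 12

Final answer: 12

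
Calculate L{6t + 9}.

L{6t + 9} = 6·L{t} + 9·L{1} = 6/s² + 9/s

Final answer: 6/s² + 9/s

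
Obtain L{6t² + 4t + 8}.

L{6t² + 4t + 8} = 6·2/s³ + 4/s² + 8/s = 12/s³ + 4/s² + 8/s

Final answer: 12/s³ + 4/s² + 8/s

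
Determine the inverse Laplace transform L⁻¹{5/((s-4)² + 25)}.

Using frequency shift, L⁻¹{5/((s-4)² + 25)} = e^(4t)·sin(5t)

Final answer: e^(4t)·sin(5t)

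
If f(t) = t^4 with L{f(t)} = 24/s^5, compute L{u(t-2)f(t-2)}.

Time shift theorem: L{u(t-a)f(t-a)} = e^(-as)F(s). Here a=2, F(s) = 24/s^5, so L{u(t-2)f(t-2)} = e^(-2s)·24/s^5

Final answer: e^(-2s)·24/s^5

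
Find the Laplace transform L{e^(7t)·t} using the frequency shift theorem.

L{e^(at)·t^n} = n!/(s-a)^(n+1), so L{e^(7t)·t} = 1/(s-7)^2

Final answer: 1/(s-7)^2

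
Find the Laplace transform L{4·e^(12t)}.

L{e^(at)} = 1/(s-a), so L{e^(12t)} = 1/(s-12). Then L{4·e^(12t)} = 4/(s-12)

Final answer: 4/(s-12)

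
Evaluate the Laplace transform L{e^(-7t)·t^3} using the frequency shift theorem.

L{e^(at)·t^n} = n!/(s-a)^(n+1), so L{e^(-7t)·t^3} = 6/(s+7)^4

Final answer: 6/(s+7)^4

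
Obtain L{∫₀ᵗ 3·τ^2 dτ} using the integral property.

L{∫₀ᵗ f(τ)dτ} = F(s)/s with f(t) = 3t^2. F(s) = 6/s^3, so L{∫₀ᵗ 3·τ^2 dτ} = (6/s^3)/s = 6/s^4. (Check: ∫₀ᵗ 3·τ^2 dτ = 3t^3/3.)

Final answer: 6/s^4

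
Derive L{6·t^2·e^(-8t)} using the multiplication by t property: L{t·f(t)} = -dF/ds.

Using L{t^n·e^(at)} = n!/(s-a)^(n+1), L{t^2·e^(-8t)} = 2/(s+8)^3, so L{6·t^2·e^(-8t)} = 6·2/(s+8)^3 = 12/(s+8)^3

Final answer: 12/(s+8)^3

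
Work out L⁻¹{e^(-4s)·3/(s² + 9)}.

L⁻¹{3/(s² + 9)} = sin(3t). By the time shift theorem, L⁻¹{e^(-as)F(s)} = u(t-a)f(t-a) with a=4, so L⁻¹{e^(-4s)·3/(s² + 9)} = u(t-4)·sin(3(t-4))

Final answer: u(t-4)·sin(3(t-4))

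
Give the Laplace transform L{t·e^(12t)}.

L{t^n·e^(at)} = n!/(s-a)^(n+1), so L{t·e^(12t)} = 1/(s-12)^2

Final answer: 1/(s-12)^2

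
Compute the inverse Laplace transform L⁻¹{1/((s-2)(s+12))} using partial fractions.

Decompose: A/(s-2) + B/(s+12). A = 1/14, B = -1/14. f(t) = (e^(2t) - e^(-12t))/14

Final answer: (e^(2t) - e^(-12t))/14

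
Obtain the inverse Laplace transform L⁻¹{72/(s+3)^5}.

L⁻¹{n!/(s-a)^(n+1)} = t^n·e^(at) with n=4, a=-3. So L⁻¹{24/(s+3)^5} = t^4·e^(-3t), and L⁻¹{72/(s+3)^5} = (72/24)·t^4·e^(-3t) = 3·t^4·e^(-3t)

Final answer: 3·t^4·e^(-3t)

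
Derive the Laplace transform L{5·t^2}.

L{t^n} = n!/s^(n+1), so L{t^2} = 2/s^3. Then L{5·t^2} = 5·2/s^3 = 10/s^3

Final answer: 10/s^3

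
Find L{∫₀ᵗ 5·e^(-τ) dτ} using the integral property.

L{∫₀ᵗ f(τ)dτ} = F(s)/s with F(s) = 5/(s+1), so L{∫₀ᵗ 5·e^(-τ) dτ} = 5/(s(s+1))

Final answer: 5/(s(s+1))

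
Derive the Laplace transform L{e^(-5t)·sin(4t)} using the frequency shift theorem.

Frequency shift: L{e^(at)f(t)} = F(s-a). L{e^(-5t)·sin(4t)} = 4/((s+5)² + 16)

Final answer: 4/((s+5)² + 16)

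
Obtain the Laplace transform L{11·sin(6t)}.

L{sin(ωt)} = ω/(s² + ω²), so L{sin(6t)} = 6/(s² + 36). Then L{11·sin(6t)} = 11·6/(s² + 36) = 66/(s² + 36)

Final answer: 66/(s² + 36)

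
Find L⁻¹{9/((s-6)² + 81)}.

Form: b/((s-a)² + b²) → e^(at)sin(bt). With a=6, b=9

Final answer: e^(6t)·sin(9t)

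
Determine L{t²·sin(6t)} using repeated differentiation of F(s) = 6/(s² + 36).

F(s) = 6/(s² + 36). F'(s) = -12s/(s² + 36)². F''(s) = -12(36 - 3s²)/(s² + 36)³ = (36s² - 432)/(s² + 36)³. So L{t²·sin(6t)} = (-1)² F''(s) = (36s² - 432)/(s² + 36)³

Final answer: (36s² - 432)/(s² + 36)³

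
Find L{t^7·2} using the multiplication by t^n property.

L{2} = 2/s. d^1/ds^1[1/s] = -1/s². d^2/ds^2[1/s] = 2/s^3. d^3/ds^3[1/s] = -6/s^4. d^4/ds^4[1/s] = 24/s^5. d^5/ds^5[1/s] = -120/s^6. d^6/ds^6[1/s] = 720/s^7. d^7/ds^7[1/s] = -5040/s^8. So L{t^7} = (-1)^{7}·-5040/s^8 = 5040/s^8. Then L{t^7·2} = 2·5040/s^8 = 10080/s^8

Final answer: 10080/s^8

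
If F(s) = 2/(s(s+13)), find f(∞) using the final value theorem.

f(∞) = lim_{s→0} s·2/(s(s+13)) = lim_{s→0} 2/(s+13) = 2/13 = 2/13

Final answer: 2/13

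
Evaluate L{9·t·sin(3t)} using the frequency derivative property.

L{sin(3t)} = 3/(s² + 9). By L{t·f(t)} = -F'(s): -d/ds[3/(s² + 9)] = -(3)·(-2s)/(s² + 9)² = 6s/(s² + 9)². Then L{9·t·sin(3t)} = 9·6s/(s² + 9)² = 54s/(s² + 9)²

Final answer: 54s/(s² + 9)²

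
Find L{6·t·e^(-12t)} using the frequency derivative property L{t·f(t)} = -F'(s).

L{e^(-12t)} = 1/(s+12). By frequency derivative: L{t·e^(-12t)} = -d/ds[1/(s+12)] = -(-1)/(s+12)² = 1/(s+12)². Then L{6·t·e^(-12t)} = 6·1/(s+12)² = 6/(s+12)²

Final answer: 6/(s+12)²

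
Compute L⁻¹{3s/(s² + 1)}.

This is the form c·s/(s² + a²) with a = 1, c = 3. L⁻¹ = 3·cos(t)

Final answer: 3·cos(t)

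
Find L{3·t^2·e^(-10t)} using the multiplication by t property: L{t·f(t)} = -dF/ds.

Using L{t^n·e^(at)} = n!/(s-a)^(n+1), L{t^2·e^(-10t)} = 2/(s+10)^3, so L{3·t^2·e^(-10t)} = 3·2/(s+10)^3 = 6/(s+10)^3

Final answer: 6/(s+10)^3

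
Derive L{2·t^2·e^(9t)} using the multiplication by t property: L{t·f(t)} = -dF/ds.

Using L{t^n·e^(at)} = n!/(s-a)^(n+1), L{t^2·e^(9t)} = 2/(s-9)^3, so L{2·t^2·e^(9t)} = 2·2/(s-9)^3 = 4/(s-9)^3

Final answer: 4/(s-9)^3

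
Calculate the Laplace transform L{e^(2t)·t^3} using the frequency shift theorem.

L{e^(at)·t^n} = n!/(s-a)^(n+1), so L{e^(2t)·t^3} = 6/(s-2)^4

Final answer: 6/(s-2)^4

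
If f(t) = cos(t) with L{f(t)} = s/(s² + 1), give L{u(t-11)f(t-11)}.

Time shift theorem: L{u(t-a)f(t-a)} = e^(-as)F(s). Here a=11, F(s) = s/(s² + 1), so L{u(t-11)f(t-11)} = e^(-11s)·s/(s² + 1)

Final answer: e^(-11s)·s/(s² + 1)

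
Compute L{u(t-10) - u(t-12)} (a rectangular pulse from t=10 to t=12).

L{u(t-a)} = e^(-as)/s. L{u(t-10) - u(t-12)} = (e^(-10s) - e^(-12s))/s

Final answer: (e^(-10s) - e^(-12s))/s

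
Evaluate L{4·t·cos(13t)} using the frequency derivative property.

L{cos(13t)} = s/(s² + 169). Derivative: d/ds[s/(s² + 169)] = [(s² + 169) - s·2s]/(s² + 169)² = (169 - s²)/(s² + 169)². So L{t·cos(13t)} = -F'(s) = (s² - 169)/(s² + 169)². Then L{4·t·cos(13t)} = 4·(s² - 169)/(s² + 169)²

Final answer: 4·(s² - 169)/(s² + 169)²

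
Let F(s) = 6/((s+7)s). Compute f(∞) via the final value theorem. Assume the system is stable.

f(∞) = lim_{s→0} sF(s) = lim_{s→0} 6/(s+7) = 6/7

Final answer: 6/7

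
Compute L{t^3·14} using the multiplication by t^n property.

L{14} = 14/s. d^1/ds^1[1/s] = -1/s². d^2/ds^2[1/s] = 2/s^3. d^3/ds^3[1/s] = -6/s^4. So L{t^3} = (-1)^{3}·-6/s^4 = 6/s^4. Then L{t^3·14} = 14·6/s^4 = 84/s^4

Final answer: 84/s^4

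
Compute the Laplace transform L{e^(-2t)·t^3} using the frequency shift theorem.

L{e^(at)·t^n} = n!/(s-a)^(n+1), so L{e^(-2t)·t^3} = 6/(s+2)^4

Final answer: 6/(s+2)^4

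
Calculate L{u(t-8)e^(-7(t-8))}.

u(t-a)f(t-a) with f(t)=e^(-7t). L{e^(-7t)} = 1/(s+7). By time shift: e^(-8s)/(s+7)

Final answer: e^(-8s)/(s+7)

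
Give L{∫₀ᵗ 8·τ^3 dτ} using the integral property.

L{∫₀ᵗ f(τ)dτ} = F(s)/s with f(t) = 8t^3. F(s) = 48/s^4, so L{∫₀ᵗ 8·τ^3 dτ} = (48/s^4)/s = 48/s^5. (Check: ∫₀ᵗ 8·τ^3 dτ = 8t^4/4.)

Final answer: 48/s^5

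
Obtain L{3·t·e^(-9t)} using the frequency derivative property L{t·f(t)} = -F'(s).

L{e^(-9t)} = 1/(s+9). By frequency derivative: L{t·e^(-9t)} = -d/ds[1/(s+9)] = -(-1)/(s+9)² = 1/(s+9)². Then L{3·t·e^(-9t)} = 3·1/(s+9)² = 3/(s+9)²

Final answer: 3/(s+9)²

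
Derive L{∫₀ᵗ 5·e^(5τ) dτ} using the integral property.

L{∫₀ᵗ f(τ)dτ} = F(s)/s with F(s) = 5/(s-5), so L{∫₀ᵗ 5·e^(5τ) dτ} = 5/(s(s-5))

Final answer: 5/(s(s-5))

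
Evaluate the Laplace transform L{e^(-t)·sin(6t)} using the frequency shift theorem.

Frequency shift: L{e^(at)f(t)} = F(s-a). L{e^(-t)·sin(6t)} = 6/((s+1)² + 36)

Final answer: 6/((s+1)² + 36)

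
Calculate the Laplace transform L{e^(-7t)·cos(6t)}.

L{e^(at)·cos(ωt)} = (s-a)/((s-a)² + ω²), so L{e^(-7t)·cos(6t)} = (s+7)/((s+7)² + 36)

Final answer: (s+7)/((s+7)² + 36)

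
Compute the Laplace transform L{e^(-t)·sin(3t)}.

L{e^(at)·sin(ωt)} = ω/((s-a)² + ω²), so L{e^(-t)·sin(3t)} = 3/((s+1)² + 9)

Final answer: 3/((s+1)² + 9)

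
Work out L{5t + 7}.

L{5t + 7} = 5·L{t} + 7·L{1} = 5/s² + 7/s

Final answer: 5/s² + 7/s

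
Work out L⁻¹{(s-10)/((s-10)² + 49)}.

Using frequency shift: L⁻¹{(s-a)/((s-a)² + b²)} = e^(at)cos(bt). Here a=10, b=7

Final answer: e^(10t)·cos(7t)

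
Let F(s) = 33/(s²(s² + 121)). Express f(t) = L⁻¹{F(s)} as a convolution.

33/(s²(s² + 121)) = (1/s²)·(33/(s² + 121)) = L{t}·L{3·sin(11t)}. So f(t) = t*(3·sin(11t)) = ∫₀ᵗ 3τ·sin(11(t-τ)) dτ

Final answer: ∫₀ᵗ 3τ·sin(11(t-τ)) dτ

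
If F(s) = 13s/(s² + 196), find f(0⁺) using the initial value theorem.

f(0⁺) = lim_{s→∞} s·13s/(s² + 196) = lim_{s→∞} 13s²/(s² + 196) = 13

Final answer: 13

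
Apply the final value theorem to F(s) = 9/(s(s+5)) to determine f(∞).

f(∞) = lim_{s→0} s·9/(s(s+5)) = lim_{s→0} 9/(s+5) = 9/5 = 9/5

Final answer: 9/5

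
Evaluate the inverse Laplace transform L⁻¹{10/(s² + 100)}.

L⁻¹{10/(s² + 100)} = sin(10t)

Final answer: sin(10t)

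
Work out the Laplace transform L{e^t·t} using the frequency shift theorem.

L{e^(at)·t^n} = n!/(s-a)^(n+1), so L{e^t·t} = 1/(s-1)^2

Final answer: 1/(s-1)^2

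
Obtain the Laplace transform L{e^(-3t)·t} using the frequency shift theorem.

L{e^(at)·t^n} = n!/(s-a)^(n+1), so L{e^(-3t)·t} = 1/(s+3)^2

Final answer: 1/(s+3)^2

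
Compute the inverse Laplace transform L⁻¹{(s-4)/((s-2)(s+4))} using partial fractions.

Using partial fractions, f(t) = (-2e^(2t) + 8e^(-4t))/6

Final answer: (-2e^(2t) + 8e^(-4t))/6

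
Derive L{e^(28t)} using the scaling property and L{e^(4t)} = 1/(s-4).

Using L{f(at)} = (1/a)F(s/a) with a=7 and f(t) = e^(4t): L{e^(28t)} = (1/7) · 1/((s/7)-4) = (1/7) · 7/(s-28) = 1/(s-28)

Final answer: 1/(s-28)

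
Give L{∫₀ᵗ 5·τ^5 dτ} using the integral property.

L{∫₀ᵗ f(τ)dτ} = F(s)/s with f(t) = 5t^5. F(s) = 600/s^6, so L{∫₀ᵗ 5·τ^5 dτ} = (600/s^6)/s = 600/s^7. (Check: ∫₀ᵗ 5·τ^5 dτ = 5t^6/6.)

Final answer: 600/s^7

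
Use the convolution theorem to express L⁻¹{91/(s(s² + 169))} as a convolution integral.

91/(s(s² + 169)) = (1/s)·(91/(s² + 169)) = L{1}·L{7·sin(13t)}. So f(t) = 1*(7·sin(13t)) = ∫₀ᵗ 7·sin(13τ) dτ

Final answer: ∫₀ᵗ 7·sin(13τ) dτ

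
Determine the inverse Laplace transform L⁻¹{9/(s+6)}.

L⁻¹{1/(s-a)} = e^(at), so L⁻¹{1/(s+6)} = e^(-6t), and L⁻¹{9/(s+6)} = 9·e^(-6t)

Final answer: 9·e^(-6t)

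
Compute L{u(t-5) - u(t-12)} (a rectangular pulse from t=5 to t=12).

L{u(t-a)} = e^(-as)/s. L{u(t-5) - u(t-12)} = (e^(-5s) - e^(-12s))/s

Final answer: (e^(-5s) - e^(-12s))/s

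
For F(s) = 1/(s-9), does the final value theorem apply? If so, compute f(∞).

sF(s) = s/(s-9) has a pole at s = 9 in the right half-plane. Theorem does NOT apply (unstable system; f(t) = e^(9t) grows without bound).

Final answer: Not applicable (unstable)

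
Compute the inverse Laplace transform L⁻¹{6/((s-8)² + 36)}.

Using frequency shift, L⁻¹{6/((s-8)² + 36)} = e^(8t)·sin(6t)

Final answer: e^(8t)·sin(6t)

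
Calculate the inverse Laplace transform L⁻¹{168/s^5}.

L⁻¹{n!/s^(n+1)} = t^n with n=4. So L⁻¹{24/s^5} = t^4, and L⁻¹{168/s^5} = (168/24)·t^4 = 7·t^4

Final answer: 7·t^4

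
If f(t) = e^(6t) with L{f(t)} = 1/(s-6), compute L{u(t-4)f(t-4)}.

Time shift theorem: L{u(t-a)f(t-a)} = e^(-as)F(s). Here a=4, F(s) = 1/(s-6), so L{u(t-4)f(t-4)} = e^(-4s)·1/(s-6)

Final answer: e^(-4s)·1/(s-6)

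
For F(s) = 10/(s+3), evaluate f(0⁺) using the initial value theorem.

f(0⁺) = lim_{s→∞} s·10/(s+3) = lim_{s→∞} 10s/(s+3) = 10

Final answer: 10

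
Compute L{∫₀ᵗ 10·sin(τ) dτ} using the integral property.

L{∫₀ᵗ f(τ)dτ} = F(s)/s with F(s) = 10/(s² + 1), so the result is (10/(s² + 1))/s = 10/(s(s² + 1))

Final answer: 10/(s(s² + 1))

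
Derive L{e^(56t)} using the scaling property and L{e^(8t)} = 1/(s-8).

Using L{f(at)} = (1/a)F(s/a) with a=7 and f(t) = e^(8t): L{e^(56t)} = (1/7) · 1/((s/7)-8) = (1/7) · 7/(s-56) = 1/(s-56)

Final answer: 1/(s-56)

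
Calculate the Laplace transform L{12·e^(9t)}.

L{e^(at)} = 1/(s-a), so L{e^(9t)} = 1/(s-9). Then L{12·e^(9t)} = 12/(s-9)

Final answer: 12/(s-9)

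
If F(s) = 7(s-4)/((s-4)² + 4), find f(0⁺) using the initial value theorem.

f(0⁺) = lim_{s→∞} sF(s) = lim_{s→∞} 7s(s-4)/((s-4)² + 4) = 7

Final answer: 7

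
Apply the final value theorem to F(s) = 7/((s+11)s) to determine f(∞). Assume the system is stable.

f(∞) = lim_{s→0} sF(s) = lim_{s→0} 7/(s+11) = 7/11

Final answer: 7/11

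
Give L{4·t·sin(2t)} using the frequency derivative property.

L{sin(2t)} = 2/(s² + 4). By L{t·f(t)} = -F'(s): -d/ds[2/(s² + 4)] = -(2)·(-2s)/(s² + 4)² = 4s/(s² + 4)². Then L{4·t·sin(2t)} = 4·4s/(s² + 4)² = 16s/(s² + 4)²

Final answer: 16s/(s² + 4)²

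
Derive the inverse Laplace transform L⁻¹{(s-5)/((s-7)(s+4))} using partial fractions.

Using partial fractions, f(t) = (2e^(7t) + 9e^(-4t))/11

Final answer: (2e^(7t) + 9e^(-4t))/11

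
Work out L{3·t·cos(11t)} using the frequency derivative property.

L{cos(11t)} = s/(s² + 121). Derivative: d/ds[s/(s² + 121)] = [(s² + 121) - s·2s]/(s² + 121)² = (121 - s²)/(s² + 121)². So L{t·cos(11t)} = -F'(s) = (s² - 121)/(s² + 121)². Then L{3·t·cos(11t)} = 3·(s² - 121)/(s² + 121)²

Final answer: 3·(s² - 121)/(s² + 121)²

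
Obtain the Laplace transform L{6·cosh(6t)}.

L{cosh(ωt)} = s/(s² - ω²), so L{cosh(6t)} = s/(s² - 36). Then L{6·cosh(6t)} = 6·s/(s² - 36) = 6s/(s² - 36)

Final answer: 6s/(s² - 36)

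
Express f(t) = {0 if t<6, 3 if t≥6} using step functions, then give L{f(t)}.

f(t) = 3·u(t-6). L{u(t-6)} = e^(-6s)/s, so L{f(t)} = 3·e^(-6s)/s

Final answer: 3·e^(-6s)/s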